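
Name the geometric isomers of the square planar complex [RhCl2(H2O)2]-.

cis and trans

In a square planar complex each vertex has one trans partner and two cis neighbours.
Working through the distinct placements yields 2 geometric isomers: Cl cis; Cl trans.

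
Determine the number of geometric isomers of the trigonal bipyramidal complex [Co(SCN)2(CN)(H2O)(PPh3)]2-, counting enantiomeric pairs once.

Systematic enumeration (placing each ligand type in turn and discarding arrangements equivalent by rotation or reflection) gives 7 geometric isomers.

7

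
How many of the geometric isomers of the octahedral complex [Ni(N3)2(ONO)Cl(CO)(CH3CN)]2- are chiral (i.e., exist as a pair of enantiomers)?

The six octahedral sites form three mutually perpendicular trans pairs.
Placing the ligands in turn and identifying arrangements related by rotation or reflection leaves 9 distinct geometric isomers.
Of these, 6 lack any improper symmetry element and so occur as enantiomeric pairs, giving 9 + 6 = 15 stereoisomers in total.

6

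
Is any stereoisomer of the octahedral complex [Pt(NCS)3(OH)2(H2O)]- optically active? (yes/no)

The six octahedral sites form three mutually perpendicular trans pairs.
Working through the distinct placements yields 3 geometric isomers: NCS mer, OH trans; NCS fac, OH cis; NCS mer, OH cis.
Each arrangement has an internal mirror plane or centre of symmetry, so none is chiral.

no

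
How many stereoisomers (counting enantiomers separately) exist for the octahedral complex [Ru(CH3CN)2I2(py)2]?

In an octahedral complex each vertex has one trans partner and four cis neighbours.
Systematic placement gives 5 geometric isomers: CH3CN trans, I trans, py trans; CH3CN trans, I cis, py cis; CH3CN cis, I cis, py trans; CH3CN cis, I cis, py cis (chiral); CH3CN cis, I trans, py cis.
One of these lacks any improper symmetry element and so occurs as an enantiomeric pair, giving 5 + 1 = 6 stereoisomers in total.

6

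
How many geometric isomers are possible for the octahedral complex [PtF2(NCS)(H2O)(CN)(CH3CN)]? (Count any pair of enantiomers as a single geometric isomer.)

The six octahedral sites form three mutually perpendicular trans pairs.
Placing the ligands in turn and identifying arrangements related by rotation or reflection leaves 9 distinct geometric isomers.

9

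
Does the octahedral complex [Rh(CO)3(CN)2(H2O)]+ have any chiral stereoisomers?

In an octahedral complex each vertex has one trans partner and four cis neighbours.
There are 3 geometric isomers: CO mer, CN trans; CO fac, CN cis; CO mer, CN cis.
Each arrangement has an internal mirror plane or centre of symmetry, so none is chiral.

no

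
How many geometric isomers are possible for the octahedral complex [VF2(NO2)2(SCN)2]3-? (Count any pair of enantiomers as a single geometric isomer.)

An octahedron has six vertices in three trans pairs; every non-trans pair is cis.
Working through the distinct placements yields 5 geometric isomers: F trans, NO2 trans, SCN trans; F trans, NO2 cis, SCN cis; F cis, NO2 cis, SCN trans; F cis, NO2 cis, SCN cis (chiral); F cis, NO2 trans, SCN cis.

5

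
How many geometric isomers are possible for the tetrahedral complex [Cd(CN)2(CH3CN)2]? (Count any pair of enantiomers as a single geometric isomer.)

In a tetrahedral complex all four positions are equivalent and every pair of ligands is adjacent — there is no cis/trans distinction.
Only one geometric arrangement is possible.

1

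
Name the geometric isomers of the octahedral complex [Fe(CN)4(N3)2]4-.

The six octahedral sites form three mutually perpendicular trans pairs.
Systematic placement gives 2 geometric isomers: N3 trans; N3 cis.

cis and trans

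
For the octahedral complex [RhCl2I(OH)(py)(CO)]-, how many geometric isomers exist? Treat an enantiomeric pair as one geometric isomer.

Systematic enumeration (placing each ligand type in turn and discarding arrangements equivalent by rotation or reflection) gives 9 geometric isomers.

9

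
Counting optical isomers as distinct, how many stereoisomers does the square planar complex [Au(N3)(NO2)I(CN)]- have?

A square has two trans pairs of vertices; adjacent vertices are cis.
Systematic placement gives 3 geometric isomers: (CN/N3 trans, I/NO2 trans); (CN/NO2 trans, I/N3 trans); (CN/I trans, N3/NO2 trans).
Each arrangement has an internal mirror plane or centre of symmetry, so none is chiral.

3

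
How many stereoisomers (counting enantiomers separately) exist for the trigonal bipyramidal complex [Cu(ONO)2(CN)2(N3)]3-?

A trigonal bipyramid has two axial and three equatorial sites, which are chemically inequivalent.
Systematic enumeration (placing each ligand type in turn and discarding arrangements equivalent by rotation or reflection) gives 5 geometric isomers.
One of these lacks any improper symmetry element and so occurs as an enantiomeric pair, giving 5 + 1 = 6 stereoisomers in total.

6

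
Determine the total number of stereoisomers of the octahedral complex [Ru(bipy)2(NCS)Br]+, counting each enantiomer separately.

In an octahedral complex each vertex has one trans partner and four cis neighbours.
Each bipy is bidentate and must span two cis positions.
Working through the distinct placements yields 2 geometric isomers: NCS and Br mutually trans; NCS and Br mutually cis (chiral).
One of these lacks any improper symmetry element and so occurs as an enantiomeric pair, giving 2 + 1 = 3 stereoisomers in total.

3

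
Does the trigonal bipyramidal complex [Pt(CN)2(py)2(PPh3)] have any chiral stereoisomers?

yes

In a trigonal bipyramid the two axial positions differ from the three equatorial ones.
Systematic enumeration (placing each ligand type in turn and discarding arrangements equivalent by rotation or reflection) gives 5 geometric isomers.
One of these lacks any improper symmetry element and so occurs as an enantiomeric pair, giving 5 + 1 = 6 stereoisomers in total.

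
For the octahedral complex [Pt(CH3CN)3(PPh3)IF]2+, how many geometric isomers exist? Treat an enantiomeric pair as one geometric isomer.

4

There are 4 geometric isomers: CH3CN mer (3 arrangements); CH3CN fac (chiral).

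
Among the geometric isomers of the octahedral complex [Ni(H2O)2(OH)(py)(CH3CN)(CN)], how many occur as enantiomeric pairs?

6

Placing the ligands in turn and identifying arrangements related by rotation or reflection leaves 9 distinct geometric isomers.
Of these, 6 lack any improper symmetry element and so occur as enantiomeric pairs, giving 9 + 6 = 15 stereoisomers in total.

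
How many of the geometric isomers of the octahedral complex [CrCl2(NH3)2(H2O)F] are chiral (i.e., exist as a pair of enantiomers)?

2

The distinct arrangements are (6 in all): Cl trans, NH3 trans; Cl trans, NH3 cis; Cl cis, NH3 trans; Cl cis, NH3 cis (3 arrangements, 2 chiral).
Of these, 2 lack any improper symmetry element and so occur as enantiomeric pairs, giving 6 + 2 = 8 stereoisomers in total.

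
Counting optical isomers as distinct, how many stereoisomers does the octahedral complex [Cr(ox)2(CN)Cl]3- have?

An octahedron has six vertices in three trans pairs; every non-trans pair is cis.
Each ox is bidentate and must span two cis positions.
Systematic placement gives 2 geometric isomers: CN and Cl mutually trans; CN and Cl mutually cis (chiral).
One of these lacks any improper symmetry element and so occurs as an enantiomeric pair, giving 2 + 1 = 3 stereoisomers in total.

3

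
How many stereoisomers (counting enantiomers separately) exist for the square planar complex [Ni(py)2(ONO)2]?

A square has two trans pairs of vertices; adjacent vertices are cis.
The distinct arrangements are (2 in all): py cis; py trans.
Each arrangement has an internal mirror plane or centre of symmetry, so none is chiral.

2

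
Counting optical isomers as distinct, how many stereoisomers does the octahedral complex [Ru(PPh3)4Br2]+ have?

2

In an octahedral complex each vertex has one trans partner and four cis neighbours.
There are 2 geometric isomers: Br trans; Br cis.
Each arrangement has an internal mirror plane or centre of symmetry, so none is chiral.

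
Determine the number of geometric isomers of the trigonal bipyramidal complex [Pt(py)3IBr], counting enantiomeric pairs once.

In a trigonal bipyramid the two axial positions differ from the three equatorial ones.
Working through the distinct placements yields 4 geometric isomers: I axial, Br axial; I equatorial, Br axial; I axial, Br equatorial; I equatorial, Br equatorial.

4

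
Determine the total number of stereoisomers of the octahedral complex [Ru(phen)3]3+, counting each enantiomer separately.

2

An octahedron has six vertices in three trans pairs; every non-trans pair is cis.
Each phen is bidentate and must span two cis positions.
Only one geometric arrangement is possible; it has no improper symmetry element, so it exists as a pair of enantiomers (2 stereoisomers).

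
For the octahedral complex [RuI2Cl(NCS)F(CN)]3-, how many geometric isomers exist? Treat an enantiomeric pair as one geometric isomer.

9

Placing the ligands in turn and identifying arrangements related by rotation or reflection leaves 9 distinct geometric isomers.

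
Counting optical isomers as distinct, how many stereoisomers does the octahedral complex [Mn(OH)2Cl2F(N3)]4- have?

In an octahedral complex each vertex has one trans partner and four cis neighbours.
Systematic placement gives 6 geometric isomers: OH trans, Cl trans; OH cis, Cl trans; OH trans, Cl cis; OH cis, Cl cis (3 arrangements, 2 chiral).
Of these, 2 lack any improper symmetry element and so occur as enantiomeric pairs, giving 6 + 2 = 8 stereoisomers in total.

8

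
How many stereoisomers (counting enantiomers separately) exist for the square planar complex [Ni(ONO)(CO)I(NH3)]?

3

In a square planar complex each vertex has one trans partner and two cis neighbours.
Working through the distinct placements yields 3 geometric isomers: (CO/NH3 trans, I/ONO trans); (CO/ONO trans, I/NH3 trans); (CO/I trans, NH3/ONO trans).
Each arrangement has an internal mirror plane or centre of symmetry, so none is chiral.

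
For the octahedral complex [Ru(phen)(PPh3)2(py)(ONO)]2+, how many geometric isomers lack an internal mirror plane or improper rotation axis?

2

The six octahedral sites form three mutually perpendicular trans pairs.
Each phen is bidentate and must span two cis positions.
Systematic placement gives 4 geometric isomers: PPh3 cis (3 arrangements, 2 chiral); PPh3 trans.
Of these, 2 lack any improper symmetry element and so occur as enantiomeric pairs, giving 4 + 2 = 6 stereoisomers in total.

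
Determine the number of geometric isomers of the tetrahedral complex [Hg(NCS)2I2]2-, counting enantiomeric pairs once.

All four vertices of a tetrahedron are equivalent and mutually adjacent, so cis/trans isomerism cannot arise.
Only one geometric arrangement is possible.

1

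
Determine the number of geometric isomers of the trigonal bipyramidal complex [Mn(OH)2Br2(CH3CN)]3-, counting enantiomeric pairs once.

5

A trigonal bipyramid has two axial and three equatorial sites, which are chemically inequivalent.
Exhaustive case analysis gives 5 geometric isomers.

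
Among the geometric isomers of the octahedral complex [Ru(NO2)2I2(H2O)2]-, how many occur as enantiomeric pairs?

1

The distinct arrangements are (5 in all): NO2 trans, I trans, H2O trans; NO2 cis, I cis, H2O trans; NO2 trans, I cis, H2O cis; NO2 cis, I cis, H2O cis (chiral); NO2 cis, I trans, H2O cis.
One of these lacks any improper symmetry element and so occurs as an enantiomeric pair, giving 5 + 1 = 6 stereoisomers in total.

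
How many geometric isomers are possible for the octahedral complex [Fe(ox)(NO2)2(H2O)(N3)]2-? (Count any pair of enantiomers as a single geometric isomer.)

4

An octahedron has six vertices in three trans pairs; every non-trans pair is cis.
Each ox is bidentate and must span two cis positions.
There are 4 geometric isomers: NO2 cis (3 arrangements, 2 chiral); NO2 trans.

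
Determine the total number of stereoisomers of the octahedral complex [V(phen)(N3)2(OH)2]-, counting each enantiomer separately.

An octahedron has six vertices in three trans pairs; every non-trans pair is cis.
Each phen is bidentate and must span two cis positions.
The distinct arrangements are (3 in all): N3 trans, OH cis; N3 cis, OH cis (chiral); N3 cis, OH trans.
One of these lacks any improper symmetry element and so occurs as an enantiomeric pair, giving 3 + 1 = 4 stereoisomers in total.

4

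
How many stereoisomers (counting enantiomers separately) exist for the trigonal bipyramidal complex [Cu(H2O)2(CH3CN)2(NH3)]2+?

In a trigonal bipyramid the two axial positions differ from the three equatorial ones.
Systematic enumeration (placing each ligand type in turn and discarding arrangements equivalent by rotation or reflection) gives 5 geometric isomers.
One of these lacks any improper symmetry element and so occurs as an enantiomeric pair, giving 5 + 1 = 6 stereoisomers in total.

6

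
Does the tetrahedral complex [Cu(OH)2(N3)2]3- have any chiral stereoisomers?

All four vertices of a tetrahedron are equivalent and mutually adjacent, so cis/trans isomerism cannot arise.
Only one geometric arrangement is possible.

no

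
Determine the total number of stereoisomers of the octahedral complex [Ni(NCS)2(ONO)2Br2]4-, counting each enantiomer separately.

An octahedron has six vertices in three trans pairs; every non-trans pair is cis.
There are 5 geometric isomers: NCS trans, ONO trans, Br trans; NCS cis, ONO cis, Br trans; NCS cis, ONO trans, Br cis; NCS cis, ONO cis, Br cis (chiral); NCS trans, ONO cis, Br cis.
One of these lacks any improper symmetry element and so occurs as an enantiomeric pair, giving 5 + 1 = 6 stereoisomers in total.

6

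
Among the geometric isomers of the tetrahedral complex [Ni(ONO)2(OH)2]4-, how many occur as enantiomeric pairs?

0

All four vertices of a tetrahedron are equivalent and mutually adjacent, so cis/trans isomerism cannot arise.
Only one geometric arrangement is possible.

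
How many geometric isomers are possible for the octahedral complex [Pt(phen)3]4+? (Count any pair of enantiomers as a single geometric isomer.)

1

An octahedron has six vertices in three trans pairs; every non-trans pair is cis.
Each phen is bidentate and must span two cis positions.
Only one geometric arrangement is possible; it has no improper symmetry element, so it exists as a pair of enantiomers (2 stereoisomers).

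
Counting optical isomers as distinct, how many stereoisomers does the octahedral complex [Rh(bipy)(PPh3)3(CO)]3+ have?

2

In an octahedral complex each vertex has one trans partner and four cis neighbours.
Each bipy is bidentate and must span two cis positions.
There are 2 geometric isomers: PPh3 fac; PPh3 mer.
Each arrangement has an internal mirror plane or centre of symmetry, so none is chiral.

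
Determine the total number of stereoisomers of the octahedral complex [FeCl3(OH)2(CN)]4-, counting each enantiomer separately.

An octahedron has six vertices in three trans pairs; every non-trans pair is cis.
The distinct arrangements are (3 in all): Cl mer, OH trans; Cl fac, OH cis; Cl mer, OH cis.
Each arrangement has an internal mirror plane or centre of symmetry, so none is chiral.

3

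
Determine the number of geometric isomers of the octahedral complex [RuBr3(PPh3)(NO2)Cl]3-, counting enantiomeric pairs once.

4

Working through the distinct placements yields 4 geometric isomers: Br mer (3 arrangements); Br fac (chiral).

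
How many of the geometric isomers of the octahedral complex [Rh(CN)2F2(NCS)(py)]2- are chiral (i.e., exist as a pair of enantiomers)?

2

Working through the distinct placements yields 6 geometric isomers: CN trans, F trans; CN trans, F cis; CN cis, F cis (3 arrangements, 2 chiral); CN cis, F trans.
Of these, 2 lack any improper symmetry element and so occur as enantiomeric pairs, giving 6 + 2 = 8 stereoisomers in total.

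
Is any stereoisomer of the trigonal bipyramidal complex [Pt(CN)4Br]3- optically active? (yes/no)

no

A trigonal bipyramid has two axial and three equatorial sites, which are chemically inequivalent.
The distinct arrangements are (2 in all): Br axial; Br equatorial.
Each arrangement has an internal mirror plane or centre of symmetry, so none is chiral.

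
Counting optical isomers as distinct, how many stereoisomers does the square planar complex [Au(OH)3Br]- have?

In a square planar complex each vertex has one trans partner and two cis neighbours.
Only one geometric arrangement is possible.

1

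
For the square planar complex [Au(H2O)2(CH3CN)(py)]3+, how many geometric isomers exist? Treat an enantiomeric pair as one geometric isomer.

Working through the distinct placements yields 2 geometric isomers: H2O cis; H2O trans.

2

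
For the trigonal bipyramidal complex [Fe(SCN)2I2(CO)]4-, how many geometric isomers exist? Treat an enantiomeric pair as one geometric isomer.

A trigonal bipyramid has two axial and three equatorial sites, which are chemically inequivalent.
Exhaustive case analysis gives 5 geometric isomers.

5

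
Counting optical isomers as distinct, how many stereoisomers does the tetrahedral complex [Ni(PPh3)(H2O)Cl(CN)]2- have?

All four vertices of a tetrahedron are equivalent and mutually adjacent, so cis/trans isomerism cannot arise.
Only one geometric arrangement is possible; it has no improper symmetry element, so it exists as a pair of enantiomers (2 stereoisomers).

2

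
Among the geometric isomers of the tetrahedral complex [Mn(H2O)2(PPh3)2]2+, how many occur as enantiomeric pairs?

All four vertices of a tetrahedron are equivalent and mutually adjacent, so cis/trans isomerism cannot arise.
Only one geometric arrangement is possible.

0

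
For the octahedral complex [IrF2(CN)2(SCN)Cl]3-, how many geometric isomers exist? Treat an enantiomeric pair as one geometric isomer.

6

The six octahedral sites form three mutually perpendicular trans pairs.
Working through the distinct placements yields 6 geometric isomers: F cis, CN trans; F trans, CN trans; F cis, CN cis (3 arrangements, 2 chiral); F trans, CN cis.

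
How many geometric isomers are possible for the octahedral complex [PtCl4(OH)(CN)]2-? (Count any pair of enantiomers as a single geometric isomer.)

An octahedron has six vertices in three trans pairs; every non-trans pair is cis.
Systematic placement gives 2 geometric isomers: OH and CN mutually cis; OH and CN mutually trans.

2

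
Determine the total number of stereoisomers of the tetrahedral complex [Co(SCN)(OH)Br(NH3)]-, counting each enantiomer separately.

2

All four vertices of a tetrahedron are equivalent and mutually adjacent, so cis/trans isomerism cannot arise.
Only one geometric arrangement is possible; it has no improper symmetry element, so it exists as a pair of enantiomers (2 stereoisomers).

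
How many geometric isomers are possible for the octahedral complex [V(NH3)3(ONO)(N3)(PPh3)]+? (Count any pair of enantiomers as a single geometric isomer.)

An octahedron has six vertices in three trans pairs; every non-trans pair is cis.
Systematic placement gives 4 geometric isomers: NH3 mer (3 arrangements); NH3 fac (chiral).

4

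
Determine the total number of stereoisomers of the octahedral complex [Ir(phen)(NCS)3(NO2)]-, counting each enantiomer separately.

2

An octahedron has six vertices in three trans pairs; every non-trans pair is cis.
Each phen is bidentate and must span two cis positions.
The distinct arrangements are (2 in all): NCS mer; NCS fac.
Each arrangement has an internal mirror plane or centre of symmetry, so none is chiral.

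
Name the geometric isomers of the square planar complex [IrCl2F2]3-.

cis and trans

In a square planar complex each vertex has one trans partner and two cis neighbours.
Working through the distinct placements yields 2 geometric isomers: Cl cis; Cl trans.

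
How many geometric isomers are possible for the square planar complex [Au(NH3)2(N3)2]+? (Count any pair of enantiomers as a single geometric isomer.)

2

In a square planar complex each vertex has one trans partner and two cis neighbours.
The distinct arrangements are (2 in all): NH3 cis; NH3 trans.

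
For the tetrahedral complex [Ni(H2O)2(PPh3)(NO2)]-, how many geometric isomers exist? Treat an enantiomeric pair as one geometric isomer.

In a tetrahedral complex all four positions are equivalent and every pair of ligands is adjacent — there is no cis/trans distinction.
Only one geometric arrangement is possible.

1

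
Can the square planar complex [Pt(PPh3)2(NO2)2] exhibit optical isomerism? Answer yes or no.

In a square planar complex each vertex has one trans partner and two cis neighbours.
Working through the distinct placements yields 2 geometric isomers: PPh3 cis; PPh3 trans.
Each arrangement has an internal mirror plane or centre of symmetry, so none is chiral.

no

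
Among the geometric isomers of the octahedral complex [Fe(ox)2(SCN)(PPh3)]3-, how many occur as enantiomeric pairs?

An octahedron has six vertices in three trans pairs; every non-trans pair is cis.
Each ox is bidentate and must span two cis positions.
Working through the distinct placements yields 2 geometric isomers: SCN and PPh3 mutually trans; SCN and PPh3 mutually cis (chiral).
One of these lacks any improper symmetry element and so occurs as an enantiomeric pair, giving 2 + 1 = 3 stereoisomers in total.

1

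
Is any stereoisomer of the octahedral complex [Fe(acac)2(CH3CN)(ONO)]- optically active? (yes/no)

yes

An octahedron has six vertices in three trans pairs; every non-trans pair is cis.
Each acac is bidentate and must span two cis positions.
Working through the distinct placements yields 2 geometric isomers: CH3CN and ONO mutually trans; CH3CN and ONO mutually cis (chiral).
One of these lacks any improper symmetry element and so occurs as an enantiomeric pair, giving 2 + 1 = 3 stereoisomers in total.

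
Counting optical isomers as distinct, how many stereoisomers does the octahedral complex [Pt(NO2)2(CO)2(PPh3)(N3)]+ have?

The distinct arrangements are (6 in all): NO2 cis, CO trans; NO2 trans, CO trans; NO2 cis, CO cis (3 arrangements, 2 chiral); NO2 trans, CO cis.
Of these, 2 lack any improper symmetry element and so occur as enantiomeric pairs, giving 6 + 2 = 8 stereoisomers in total.

8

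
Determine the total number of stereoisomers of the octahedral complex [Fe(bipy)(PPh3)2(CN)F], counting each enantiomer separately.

6

In an octahedral complex each vertex has one trans partner and four cis neighbours.
Each bipy is bidentate and must span two cis positions.
There are 4 geometric isomers: PPh3 cis (3 arrangements, 2 chiral); PPh3 trans.
Of these, 2 lack any improper symmetry element and so occur as enantiomeric pairs, giving 4 + 2 = 6 stereoisomers in total.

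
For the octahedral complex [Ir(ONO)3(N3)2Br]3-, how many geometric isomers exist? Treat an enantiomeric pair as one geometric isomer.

An octahedron has six vertices in three trans pairs; every non-trans pair is cis.
The distinct arrangements are (3 in all): ONO mer, N3 cis; ONO mer, N3 trans; ONO fac, N3 cis.

3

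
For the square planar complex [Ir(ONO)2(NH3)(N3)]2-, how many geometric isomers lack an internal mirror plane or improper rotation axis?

0

In a square planar complex each vertex has one trans partner and two cis neighbours.
Working through the distinct placements yields 2 geometric isomers: ONO cis; ONO trans.
Each arrangement has an internal mirror plane or centre of symmetry, so none is chiral.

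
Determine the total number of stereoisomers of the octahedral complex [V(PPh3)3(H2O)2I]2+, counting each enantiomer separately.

Systematic placement gives 3 geometric isomers: PPh3 mer, H2O trans; PPh3 mer, H2O cis; PPh3 fac, H2O cis.
Each arrangement has an internal mirror plane or centre of symmetry, so none is chiral.

3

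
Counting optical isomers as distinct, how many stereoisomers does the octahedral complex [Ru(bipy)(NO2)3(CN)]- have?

In an octahedral complex each vertex has one trans partner and four cis neighbours.
Each bipy is bidentate and must span two cis positions.
There are 2 geometric isomers: NO2 fac; NO2 mer.
Each arrangement has an internal mirror plane or centre of symmetry, so none is chiral.

2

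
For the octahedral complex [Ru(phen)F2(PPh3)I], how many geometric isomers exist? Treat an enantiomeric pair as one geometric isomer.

4

The six octahedral sites form three mutually perpendicular trans pairs.
Each phen is bidentate and must span two cis positions.
There are 4 geometric isomers: F trans; F cis (3 arrangements, 2 chiral).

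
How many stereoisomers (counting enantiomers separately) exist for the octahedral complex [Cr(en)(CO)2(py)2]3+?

4

Each en is bidentate and must span two cis positions.
There are 3 geometric isomers: CO trans, py cis; CO cis, py trans; CO cis, py cis (chiral).
One of these lacks any improper symmetry element and so occurs as an enantiomeric pair, giving 3 + 1 = 4 stereoisomers in total.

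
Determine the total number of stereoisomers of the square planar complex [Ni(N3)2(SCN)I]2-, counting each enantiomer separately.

2

A square has two trans pairs of vertices; adjacent vertices are cis.
Systematic placement gives 2 geometric isomers: N3 cis; N3 trans.
Each arrangement has an internal mirror plane or centre of symmetry, so none is chiral.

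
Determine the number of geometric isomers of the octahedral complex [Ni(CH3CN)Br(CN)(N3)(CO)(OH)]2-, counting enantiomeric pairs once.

15

An octahedron has six vertices in three trans pairs; every non-trans pair is cis.
Placing the ligands in turn and identifying arrangements related by rotation or reflection leaves 15 distinct geometric isomers.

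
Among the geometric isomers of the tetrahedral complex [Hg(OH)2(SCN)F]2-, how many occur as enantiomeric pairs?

0

Only one geometric arrangement is possible.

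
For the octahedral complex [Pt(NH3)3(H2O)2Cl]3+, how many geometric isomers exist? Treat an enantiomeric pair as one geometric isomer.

3

Systematic placement gives 3 geometric isomers: NH3 mer, H2O cis; NH3 mer, H2O trans; NH3 fac, H2O cis.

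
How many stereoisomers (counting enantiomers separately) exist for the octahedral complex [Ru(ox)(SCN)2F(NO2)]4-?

In an octahedral complex each vertex has one trans partner and four cis neighbours.
Each ox is bidentate and must span two cis positions.
Systematic placement gives 4 geometric isomers: SCN cis (3 arrangements, 2 chiral); SCN trans.
Of these, 2 lack any improper symmetry element and so occur as enantiomeric pairs, giving 4 + 2 = 6 stereoisomers in total.

6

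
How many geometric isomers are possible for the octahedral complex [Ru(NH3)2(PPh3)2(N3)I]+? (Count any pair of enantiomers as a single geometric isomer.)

The six octahedral sites form three mutually perpendicular trans pairs.
Systematic placement gives 6 geometric isomers: NH3 trans, PPh3 trans; NH3 cis, PPh3 cis (3 arrangements, 2 chiral); NH3 cis, PPh3 trans; NH3 trans, PPh3 cis.

6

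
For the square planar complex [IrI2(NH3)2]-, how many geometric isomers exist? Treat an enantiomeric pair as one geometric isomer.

2

A square has two trans pairs of vertices; adjacent vertices are cis.
The distinct arrangements are (2 in all): I cis; I trans.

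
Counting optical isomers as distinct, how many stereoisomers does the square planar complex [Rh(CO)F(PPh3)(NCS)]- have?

A square has two trans pairs of vertices; adjacent vertices are cis.
The distinct arrangements are (3 in all): (CO/NCS trans, F/PPh3 trans); (CO/PPh3 trans, F/NCS trans); (CO/F trans, NCS/PPh3 trans).
Each arrangement has an internal mirror plane or centre of symmetry, so none is chiral.

3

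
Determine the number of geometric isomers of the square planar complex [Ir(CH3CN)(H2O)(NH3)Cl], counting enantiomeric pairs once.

In a square planar complex each vertex has one trans partner and two cis neighbours.
The distinct arrangements are (3 in all): (CH3CN/H2O trans, Cl/NH3 trans); (CH3CN/NH3 trans, Cl/H2O trans); (CH3CN/Cl trans, H2O/NH3 trans).

3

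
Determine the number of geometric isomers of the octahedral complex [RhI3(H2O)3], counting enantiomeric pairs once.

In an octahedral complex each vertex has one trans partner and four cis neighbours.
The distinct arrangements are (2 in all): I mer; I fac.

2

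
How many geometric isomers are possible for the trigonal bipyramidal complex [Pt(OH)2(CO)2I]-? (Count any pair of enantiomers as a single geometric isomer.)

5

In a trigonal bipyramid the two axial positions differ from the three equatorial ones.
Placing the ligands in turn and identifying arrangements related by rotation or reflection leaves 5 distinct geometric isomers.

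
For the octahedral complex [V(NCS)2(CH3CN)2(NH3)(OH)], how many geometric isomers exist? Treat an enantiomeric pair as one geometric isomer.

An octahedron has six vertices in three trans pairs; every non-trans pair is cis.
There are 6 geometric isomers: NCS trans, CH3CN trans; NCS cis, CH3CN trans; NCS cis, CH3CN cis (3 arrangements, 2 chiral); NCS trans, CH3CN cis.

6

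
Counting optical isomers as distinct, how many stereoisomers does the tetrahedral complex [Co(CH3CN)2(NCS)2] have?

1

All four vertices of a tetrahedron are equivalent and mutually adjacent, so cis/trans isomerism cannot arise.
Only one geometric arrangement is possible.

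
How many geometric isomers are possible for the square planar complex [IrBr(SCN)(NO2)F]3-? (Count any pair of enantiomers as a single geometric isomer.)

Systematic placement gives 3 geometric isomers: (Br/NO2 trans, F/SCN trans); (Br/SCN trans, F/NO2 trans); (Br/F trans, NO2/SCN trans).

3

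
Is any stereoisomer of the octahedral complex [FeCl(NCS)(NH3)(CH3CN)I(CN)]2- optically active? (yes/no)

yes

An octahedron has six vertices in three trans pairs; every non-trans pair is cis.
Systematic enumeration (placing each ligand type in turn and discarding arrangements equivalent by rotation or reflection) gives 15 geometric isomers.
Of these, 15 lack any improper symmetry element and so occur as enantiomeric pairs, giving 15 + 15 = 30 stereoisomers in total.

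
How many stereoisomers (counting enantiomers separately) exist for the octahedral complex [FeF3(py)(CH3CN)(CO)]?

The distinct arrangements are (4 in all): F mer (3 arrangements); F fac (chiral).
One of these lacks any improper symmetry element and so occurs as an enantiomeric pair, giving 4 + 1 = 5 stereoisomers in total.

5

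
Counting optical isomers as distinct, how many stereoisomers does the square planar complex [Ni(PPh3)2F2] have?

2

In a square planar complex each vertex has one trans partner and two cis neighbours.
There are 2 geometric isomers: PPh3 cis; PPh3 trans.
Each arrangement has an internal mirror plane or centre of symmetry, so none is chiral.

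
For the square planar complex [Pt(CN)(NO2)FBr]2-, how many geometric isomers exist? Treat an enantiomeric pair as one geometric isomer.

A square has two trans pairs of vertices; adjacent vertices are cis.
There are 3 geometric isomers: (Br/F trans, CN/NO2 trans); (Br/NO2 trans, CN/F trans); (Br/CN trans, F/NO2 trans).

3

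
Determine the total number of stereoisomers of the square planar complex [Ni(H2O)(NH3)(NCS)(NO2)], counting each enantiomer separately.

There are 3 geometric isomers: (H2O/NH3 trans, NCS/NO2 trans); (H2O/NO2 trans, NCS/NH3 trans); (H2O/NCS trans, NH3/NO2 trans).
Each arrangement has an internal mirror plane or centre of symmetry, so none is chiral.

3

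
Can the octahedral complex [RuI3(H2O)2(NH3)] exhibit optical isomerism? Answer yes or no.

In an octahedral complex each vertex has one trans partner and four cis neighbours.
Working through the distinct placements yields 3 geometric isomers: I mer, H2O trans; I fac, H2O cis; I mer, H2O cis.
Each arrangement has an internal mirror plane or centre of symmetry, so none is chiral.

no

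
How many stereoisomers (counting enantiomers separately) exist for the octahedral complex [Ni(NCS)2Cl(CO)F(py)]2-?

Placing the ligands in turn and identifying arrangements related by rotation or reflection leaves 9 distinct geometric isomers.
Of these, 6 lack any improper symmetry element and so occur as enantiomeric pairs, giving 9 + 6 = 15 stereoisomers in total.

15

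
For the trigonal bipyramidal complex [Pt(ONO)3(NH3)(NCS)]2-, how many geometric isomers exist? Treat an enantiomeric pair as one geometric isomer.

4

A trigonal bipyramid has two axial and three equatorial sites, which are chemically inequivalent.
Working through the distinct placements yields 4 geometric isomers: NH3 axial, NCS axial; NH3 equatorial, NCS axial; NH3 axial, NCS equatorial; NH3 equatorial, NCS equatorial.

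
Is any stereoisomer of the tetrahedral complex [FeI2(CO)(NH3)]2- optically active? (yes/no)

In a tetrahedral complex all four positions are equivalent and every pair of ligands is adjacent — there is no cis/trans distinction.
Only one geometric arrangement is possible.

no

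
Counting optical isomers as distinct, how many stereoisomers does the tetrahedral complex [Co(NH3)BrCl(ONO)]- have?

All four vertices of a tetrahedron are equivalent and mutually adjacent, so cis/trans isomerism cannot arise.
Only one geometric arrangement is possible; it has no improper symmetry element, so it exists as a pair of enantiomers (2 stereoisomers).

2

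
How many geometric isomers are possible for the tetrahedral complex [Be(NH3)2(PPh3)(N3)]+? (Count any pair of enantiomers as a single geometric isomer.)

Only one geometric arrangement is possible.

1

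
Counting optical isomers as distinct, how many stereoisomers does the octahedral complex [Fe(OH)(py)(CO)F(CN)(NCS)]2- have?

30

The six octahedral sites form three mutually perpendicular trans pairs.
Systematic enumeration (placing each ligand type in turn and discarding arrangements equivalent by rotation or reflection) gives 15 geometric isomers.
Of these, 15 lack any improper symmetry element and so occur as enantiomeric pairs, giving 15 + 15 = 30 stereoisomers in total.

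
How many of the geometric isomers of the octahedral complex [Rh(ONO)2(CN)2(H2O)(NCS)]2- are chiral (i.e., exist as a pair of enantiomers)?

2

An octahedron has six vertices in three trans pairs; every non-trans pair is cis.
There are 6 geometric isomers: ONO trans, CN trans; ONO cis, CN trans; ONO trans, CN cis; ONO cis, CN cis (3 arrangements, 2 chiral).
Of these, 2 lack any improper symmetry element and so occur as enantiomeric pairs, giving 6 + 2 = 8 stereoisomers in total.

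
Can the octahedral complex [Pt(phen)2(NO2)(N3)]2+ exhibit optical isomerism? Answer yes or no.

In an octahedral complex each vertex has one trans partner and four cis neighbours.
Each phen is bidentate and must span two cis positions.
There are 2 geometric isomers: NO2 and N3 mutually trans; NO2 and N3 mutually cis (chiral).
One of these lacks any improper symmetry element and so occurs as an enantiomeric pair, giving 2 + 1 = 3 stereoisomers in total.

yes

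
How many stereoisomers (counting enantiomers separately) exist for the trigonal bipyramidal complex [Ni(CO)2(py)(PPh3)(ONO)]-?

10

Exhaustive case analysis gives 7 geometric isomers.
Of these, 3 lack any improper symmetry element and so occur as enantiomeric pairs, giving 7 + 3 = 10 stereoisomers in total.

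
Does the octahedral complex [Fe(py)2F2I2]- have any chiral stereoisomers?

yes

In an octahedral complex each vertex has one trans partner and four cis neighbours.
The distinct arrangements are (5 in all): py trans, F trans, I trans; py cis, F trans, I cis; py trans, F cis, I cis; py cis, F cis, I cis (chiral); py cis, F cis, I trans.
One of these lacks any improper symmetry element and so occurs as an enantiomeric pair, giving 5 + 1 = 6 stereoisomers in total.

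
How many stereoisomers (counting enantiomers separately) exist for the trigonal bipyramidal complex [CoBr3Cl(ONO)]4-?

In a trigonal bipyramid the two axial positions differ from the three equatorial ones.
Working through the distinct placements yields 4 geometric isomers: Cl equatorial, ONO equatorial; Cl axial, ONO equatorial; Cl equatorial, ONO axial; Cl axial, ONO axial.
Each arrangement has an internal mirror plane or centre of symmetry, so none is chiral.

4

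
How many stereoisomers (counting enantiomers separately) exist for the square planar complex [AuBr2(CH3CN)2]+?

2

A square has two trans pairs of vertices; adjacent vertices are cis.
The distinct arrangements are (2 in all): Br cis; Br trans.
Each arrangement has an internal mirror plane or centre of symmetry, so none is chiral.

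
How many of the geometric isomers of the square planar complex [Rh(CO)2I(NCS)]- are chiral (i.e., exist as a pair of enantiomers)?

In a square planar complex each vertex has one trans partner and two cis neighbours.
There are 2 geometric isomers: CO cis; CO trans.
Each arrangement has an internal mirror plane or centre of symmetry, so none is chiral.

0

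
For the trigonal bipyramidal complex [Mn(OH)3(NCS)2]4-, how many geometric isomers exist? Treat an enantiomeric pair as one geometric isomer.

Systematic placement gives 3 geometric isomers: NCS both axial; NCS one axial, one equatorial; NCS both equatorial.

3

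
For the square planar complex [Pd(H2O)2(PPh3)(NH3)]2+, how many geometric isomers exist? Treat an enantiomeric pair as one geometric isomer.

2

In a square planar complex each vertex has one trans partner and two cis neighbours.
The distinct arrangements are (2 in all): H2O cis; H2O trans.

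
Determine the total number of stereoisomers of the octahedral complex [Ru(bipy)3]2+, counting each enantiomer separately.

In an octahedral complex each vertex has one trans partner and four cis neighbours.
Each bipy is bidentate and must span two cis positions.
Only one geometric arrangement is possible; it has no improper symmetry element, so it exists as a pair of enantiomers (2 stereoisomers).

2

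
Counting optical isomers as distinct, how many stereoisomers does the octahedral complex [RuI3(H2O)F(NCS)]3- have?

5

In an octahedral complex each vertex has one trans partner and four cis neighbours.
The distinct arrangements are (4 in all): I mer (3 arrangements); I fac (chiral).
One of these lacks any improper symmetry element and so occurs as an enantiomeric pair, giving 4 + 1 = 5 stereoisomers in total.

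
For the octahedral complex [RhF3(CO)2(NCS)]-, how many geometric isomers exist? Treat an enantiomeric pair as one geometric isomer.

The six octahedral sites form three mutually perpendicular trans pairs.
Systematic placement gives 3 geometric isomers: F mer, CO trans; F fac, CO cis; F mer, CO cis.

3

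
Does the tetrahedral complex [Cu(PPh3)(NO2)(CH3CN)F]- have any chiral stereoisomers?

yes

All four vertices of a tetrahedron are equivalent and mutually adjacent, so cis/trans isomerism cannot arise.
Only one geometric arrangement is possible; it has no improper symmetry element, so it exists as a pair of enantiomers (2 stereoisomers).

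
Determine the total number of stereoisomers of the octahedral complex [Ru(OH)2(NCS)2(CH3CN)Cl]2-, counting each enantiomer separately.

The six octahedral sites form three mutually perpendicular trans pairs.
Systematic placement gives 6 geometric isomers: OH trans, NCS trans; OH cis, NCS cis (3 arrangements, 2 chiral); OH trans, NCS cis; OH cis, NCS trans.
Of these, 2 lack any improper symmetry element and so occur as enantiomeric pairs, giving 6 + 2 = 8 stereoisomers in total.

8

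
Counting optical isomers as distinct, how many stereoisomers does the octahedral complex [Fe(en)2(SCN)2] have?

3

An octahedron has six vertices in three trans pairs; every non-trans pair is cis.
Each en is bidentate and must span two cis positions.
Working through the distinct placements yields 2 geometric isomers: SCN trans; SCN cis (chiral).
One of these lacks any improper symmetry element and so occurs as an enantiomeric pair, giving 2 + 1 = 3 stereoisomers in total.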